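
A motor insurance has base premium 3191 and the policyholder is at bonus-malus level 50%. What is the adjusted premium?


adjusted = base * BM_level / 100
= 3191 * 50 / 100
= 3191 * 0.5
= 1595.5


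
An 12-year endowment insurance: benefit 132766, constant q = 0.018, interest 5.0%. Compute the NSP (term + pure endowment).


Term component = 19407.1302
Pure endowment = 12_p_x * v^12 * benefit = 0.804151 * 0.556837 * 132766 = 59450.1748
NSP = 78857.305


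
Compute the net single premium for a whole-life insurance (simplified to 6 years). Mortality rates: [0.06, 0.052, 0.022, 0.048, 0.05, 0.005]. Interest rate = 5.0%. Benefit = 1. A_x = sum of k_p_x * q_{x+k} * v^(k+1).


v = 0.952381
Year 0: k_p_x=1.0, q=0.06, term=0.057143
Year 1: k_p_x=0.94, q=0.052, term=0.044336
Year 2: k_p_x=0.89112, q=0.022, term=0.016935
Year 3: k_p_x=0.871515, q=0.048, term=0.034416
Year 4: k_p_x=0.829683, q=0.05, term=0.032504
Year 5: k_p_x=0.788198, q=0.005, term=0.002941
A_x = 0.1883


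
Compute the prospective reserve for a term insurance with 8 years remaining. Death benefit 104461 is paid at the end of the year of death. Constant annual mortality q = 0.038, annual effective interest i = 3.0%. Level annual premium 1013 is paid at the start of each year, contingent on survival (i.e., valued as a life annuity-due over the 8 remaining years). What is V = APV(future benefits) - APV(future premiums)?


v = 1/(1+i) = 0.970874
APV(future benefits) per unit = sum_{k=0}^{7} k_p_x * q * v^(k+1) = 0.235247
APV(future benefits) = 104461 * 0.235247 = 24574.1018
Life annuity-due factor ä_{x:8} = sum_{k=0}^{7} k_p_x * v^k = 6.376423
APV(future premiums) = 1013 * 6.376423 = 6459.3163
V = 24574.1018 - 6459.3163
= 18114.7856


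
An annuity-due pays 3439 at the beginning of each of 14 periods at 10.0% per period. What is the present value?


PV_due = PMT * (1-(1+i)^(-n))/i * (1+i)
PV_immediate = 25334.0382
PV_due = 25334.0382 * 1.1
= 27867.442


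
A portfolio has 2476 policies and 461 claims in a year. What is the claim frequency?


frequency = claims / policies
= 461 / 2476
= 0.1862


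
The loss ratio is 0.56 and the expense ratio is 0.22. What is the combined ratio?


Combined ratio = loss ratio + expense ratio
= 0.56 + 0.22
= 0.78


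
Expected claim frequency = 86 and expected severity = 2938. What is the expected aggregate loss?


E[S] = E[N] * E[X]
= 86 * 2938
= 252668


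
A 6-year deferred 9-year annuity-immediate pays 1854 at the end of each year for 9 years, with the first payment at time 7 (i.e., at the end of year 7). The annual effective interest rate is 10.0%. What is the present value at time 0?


PV at time 6 of the 9-year annuity-immediate:
a_n = 1854 * (1-(1+0.1)^(-9))/0.1 = 10677.2302
Discount back 6 years to time 0:
PV = 10677.2302 * (1+0.1)^(-6)
= 10677.2302 * 0.564474
= 6027.0181


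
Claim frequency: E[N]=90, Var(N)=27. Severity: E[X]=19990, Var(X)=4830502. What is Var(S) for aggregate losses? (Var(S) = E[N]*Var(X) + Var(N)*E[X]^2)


Var(S) = E[N]*Var(X) + Var(N)*E[X]^2
= 90*4830502 + 27*19990^2
= 434745180 + 10789202700
= 1.1224e+10


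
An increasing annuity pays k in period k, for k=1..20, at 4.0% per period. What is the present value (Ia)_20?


(Ia)_n = sum_{k=1}^{n} k * v^k, v = 1/(1+i)
v = 0.961538
Sum computed term by term:
(Ia)_20 = 125.155


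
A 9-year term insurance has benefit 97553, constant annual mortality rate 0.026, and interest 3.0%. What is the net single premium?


NSP = benefit * sum_{k=0}^{n-1} k_p_x * q * v^(k+1)
With constant q=0.026, v=0.970874
Sum = 0.183561
NSP = 97553 * 0.183561
= 17906.9097


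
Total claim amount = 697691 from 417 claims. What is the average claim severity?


severity = total / number
= 697691 / 417
= 1673.1199


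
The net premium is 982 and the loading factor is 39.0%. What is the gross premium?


Gross = net * (1 + loading)
= 982 * (1 + 0.39)
= 982 * 1.39
= 1364.98


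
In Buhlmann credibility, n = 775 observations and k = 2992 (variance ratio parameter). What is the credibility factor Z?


Z = n / (n + k)
= 775 / (775 + 2992)
= 775 / 3767
= 0.2057


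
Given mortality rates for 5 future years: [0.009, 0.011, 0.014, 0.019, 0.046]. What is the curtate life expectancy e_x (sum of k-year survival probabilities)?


e_x = sum_{k=1}^{n} k_p_x
k_p_x values:
  1_p_x = 0.991
  2_p_x = 0.980099
  3_p_x = 0.966378
  4_p_x = 0.948016
  5_p_x = 0.904408
e_x = 4.7899


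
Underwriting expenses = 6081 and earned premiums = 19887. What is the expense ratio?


Expense ratio = expenses / premiums
= 6081 / 19887
= 0.3058


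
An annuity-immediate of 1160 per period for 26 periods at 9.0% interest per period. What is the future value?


FV = PMT * ((1+i)^n - 1) / i
= 1160 * ((1.09)^26 - 1) / 0.09
= 1160 * (9.399158 - 1) / 0.09
= 108255.8132


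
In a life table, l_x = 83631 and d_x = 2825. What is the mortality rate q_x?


q_x = d_x / l_x
= 2825 / 83631
= 0.0338


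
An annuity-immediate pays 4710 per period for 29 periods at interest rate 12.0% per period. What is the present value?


PV = PMT * (1 - (1+i)^(-n)) / i
= 4710 * (1 - (1+0.12)^(-29)) / 0.12
= 4710 * (1 - 0.037383) / 0.12
= 4710 * 8.021806
= 37782.7065


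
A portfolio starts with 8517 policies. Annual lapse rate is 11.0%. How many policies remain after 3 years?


remaining = initial * (1 - lapse)^years
= 8517 * (1 - 0.11)^3
= 8517 * 0.704969
= 6004.221


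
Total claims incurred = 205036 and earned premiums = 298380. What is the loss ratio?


Loss ratio = claims / premiums
= 205036 / 298380
= 0.6872


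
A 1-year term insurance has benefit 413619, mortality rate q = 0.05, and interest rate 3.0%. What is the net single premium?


NSP = benefit * q * v
v = 1/(1+i) = 0.970874
NSP = 413619 * 0.05 * 0.970874
= 20078.5922


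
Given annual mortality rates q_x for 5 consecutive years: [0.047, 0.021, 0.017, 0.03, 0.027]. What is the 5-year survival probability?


p_k = 1 - q_k for each year
Survival = product of (1 - q_k)
= 0.953 * 0.979 * 0.983 * 0.97 * 0.973
= 0.8656


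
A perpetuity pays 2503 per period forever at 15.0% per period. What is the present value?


PV = PMT / i
= 2503 / 0.15
= 16686.6667


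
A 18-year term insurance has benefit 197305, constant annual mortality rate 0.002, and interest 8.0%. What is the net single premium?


NSP = benefit * sum_{k=0}^{n-1} k_p_x * q * v^(k+1)
With constant q=0.002, v=0.925926
Sum = 0.018503
NSP = 197305 * 0.018503
= 3650.6642


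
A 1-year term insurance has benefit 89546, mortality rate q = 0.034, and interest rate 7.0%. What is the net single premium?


NSP = benefit * q * v
v = 1/(1+i) = 0.934579
NSP = 89546 * 0.034 * 0.934579
= 2845.3869


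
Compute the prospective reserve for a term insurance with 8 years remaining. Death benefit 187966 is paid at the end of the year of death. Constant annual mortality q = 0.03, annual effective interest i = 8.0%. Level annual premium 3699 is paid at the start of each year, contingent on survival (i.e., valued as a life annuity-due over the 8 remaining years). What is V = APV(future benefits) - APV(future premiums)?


v = 1/(1+i) = 0.925926
APV(future benefits) per unit = sum_{k=0}^{7} k_p_x * q * v^(k+1) = 0.157246
APV(future benefits) = 187966 * 0.157246 = 29556.8597
Life annuity-due factor ä_{x:8} = sum_{k=0}^{7} k_p_x * v^k = 5.660848
APV(future premiums) = 3699 * 5.660848 = 20939.4767
V = 29556.8597 - 20939.4767
= 8617.3831


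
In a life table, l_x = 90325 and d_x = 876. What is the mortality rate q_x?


q_x = d_x / l_x
= 876 / 90325
= 0.0097


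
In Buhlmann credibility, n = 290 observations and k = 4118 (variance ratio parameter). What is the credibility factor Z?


Z = n / (n + k)
= 290 / (290 + 4118)
= 290 / 4408
= 0.0658


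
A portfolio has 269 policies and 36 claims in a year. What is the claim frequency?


frequency = claims / policies
= 36 / 269
= 0.1338


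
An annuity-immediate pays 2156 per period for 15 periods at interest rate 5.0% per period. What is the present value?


PV = PMT * (1 - (1+i)^(-n)) / i
= 2156 * (1 - (1+0.05)^(-15)) / 0.05
= 2156 * (1 - 0.481017) / 0.05
= 2156 * 10.379658
= 22378.5427


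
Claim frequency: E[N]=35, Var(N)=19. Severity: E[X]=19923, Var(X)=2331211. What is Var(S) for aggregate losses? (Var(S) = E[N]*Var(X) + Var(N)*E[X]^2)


Var(S) = E[N]*Var(X) + Var(N)*E[X]^2
= 35*2331211 + 19*19923^2
= 81592385 + 7541592651
= 7.6232e+09


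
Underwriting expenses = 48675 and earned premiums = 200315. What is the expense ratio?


Expense ratio = expenses / premiums
= 48675 / 200315
= 0.243


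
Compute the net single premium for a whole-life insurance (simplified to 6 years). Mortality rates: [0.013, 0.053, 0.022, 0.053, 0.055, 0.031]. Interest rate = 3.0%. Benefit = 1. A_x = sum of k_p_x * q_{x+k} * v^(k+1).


v = 0.970874
Year 0: k_p_x=1.0, q=0.013, term=0.012621
Year 1: k_p_x=0.987, q=0.053, term=0.049308
Year 2: k_p_x=0.934689, q=0.022, term=0.018818
Year 3: k_p_x=0.914126, q=0.053, term=0.043046
Year 4: k_p_x=0.865677, q=0.055, term=0.041071
Year 5: k_p_x=0.818065, q=0.031, term=0.021239
A_x = 0.1861


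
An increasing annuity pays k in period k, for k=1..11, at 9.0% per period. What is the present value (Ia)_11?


(Ia)_n = sum_{k=1}^{n} k * v^k, v = 1/(1+i)
v = 0.917431
Sum computed term by term:
(Ia)_11 = 35.0533


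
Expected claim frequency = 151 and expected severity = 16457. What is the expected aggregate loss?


E[S] = E[N] * E[X]
= 151 * 16457
= 2.4850e+06


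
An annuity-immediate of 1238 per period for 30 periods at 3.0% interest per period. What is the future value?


FV = PMT * ((1+i)^n - 1) / i
= 1238 * ((1.03)^30 - 1) / 0.03
= 1238 * (2.427262 - 1) / 0.03
= 58898.3646


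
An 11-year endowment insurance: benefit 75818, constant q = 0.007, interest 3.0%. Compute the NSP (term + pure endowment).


Term component = 4752.1286
Pure endowment = 11_p_x * v^11 * benefit = 0.925639 * 0.722421 * 75818 = 50699.6062
NSP = 55451.7347


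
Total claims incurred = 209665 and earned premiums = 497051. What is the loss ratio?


Loss ratio = claims / premiums
= 209665 / 497051
= 0.4218


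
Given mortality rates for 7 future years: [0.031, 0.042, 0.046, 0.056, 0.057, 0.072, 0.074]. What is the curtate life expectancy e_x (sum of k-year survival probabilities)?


e_x = sum_{k=1}^{n} k_p_x
k_p_x values:
  1_p_x = 0.969
  2_p_x = 0.928302
  3_p_x = 0.8856
  4_p_x = 0.836007
  5_p_x = 0.788354
  6_p_x = 0.731593
  7_p_x = 0.677455
e_x = 5.8163


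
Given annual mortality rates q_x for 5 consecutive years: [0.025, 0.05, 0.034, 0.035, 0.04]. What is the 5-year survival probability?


p_k = 1 - q_k for each year
Survival = product of (1 - q_k)
= 0.975 * 0.95 * 0.966 * 0.965 * 0.96
= 0.8289


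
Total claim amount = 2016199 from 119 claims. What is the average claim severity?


severity = total / number
= 2016199 / 119
= 16942.8487


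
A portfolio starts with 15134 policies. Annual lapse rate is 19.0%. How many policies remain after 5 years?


remaining = initial * (1 - lapse)^years
= 15134 * (1 - 0.19)^5
= 15134 * 0.348678
= 5276.8995


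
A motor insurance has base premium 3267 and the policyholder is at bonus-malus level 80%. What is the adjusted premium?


adjusted = base * BM_level / 100
= 3267 * 80 / 100
= 3267 * 0.8
= 2613.6


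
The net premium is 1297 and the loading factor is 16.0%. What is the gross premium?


Gross = net * (1 + loading)
= 1297 * (1 + 0.16)
= 1297 * 1.16
= 1504.52


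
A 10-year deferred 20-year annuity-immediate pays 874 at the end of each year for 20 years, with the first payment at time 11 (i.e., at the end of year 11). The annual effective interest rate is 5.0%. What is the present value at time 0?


PV at time 10 of the 20-year annuity-immediate:
a_n = 874 * (1-(1+0.05)^(-20))/0.05 = 10891.9718
Discount back 10 years to time 0:
PV = 10891.9718 * (1+0.05)^(-10)
= 10891.9718 * 0.613913
= 6686.7259


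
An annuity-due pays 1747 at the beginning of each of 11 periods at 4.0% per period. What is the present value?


PV_due = PMT * (1-(1+i)^(-n))/i * (1+i)
PV_immediate = 15304.5528
PV_due = 15304.5528 * 1.04
= 15916.7349


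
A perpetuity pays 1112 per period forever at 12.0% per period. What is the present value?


PV = PMT / i
= 1112 / 0.12
= 9266.6667


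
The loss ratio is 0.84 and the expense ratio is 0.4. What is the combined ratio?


Combined ratio = loss ratio + expense ratio
= 0.84 + 0.4
= 1.24


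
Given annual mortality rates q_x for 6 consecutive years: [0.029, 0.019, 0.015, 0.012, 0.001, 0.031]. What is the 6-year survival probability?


p_k = 1 - q_k for each year
Survival = product of (1 - q_k)
= 0.971 * 0.981 * 0.985 * 0.988 * 0.999 * 0.969
= 0.8974


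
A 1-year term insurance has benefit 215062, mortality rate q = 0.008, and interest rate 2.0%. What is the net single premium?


NSP = benefit * q * v
v = 1/(1+i) = 0.980392
NSP = 215062 * 0.008 * 0.980392
= 1686.7608


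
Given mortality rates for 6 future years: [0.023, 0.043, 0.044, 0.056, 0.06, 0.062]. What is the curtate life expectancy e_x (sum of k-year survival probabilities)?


e_x = sum_{k=1}^{n} k_p_x
k_p_x values:
  1_p_x = 0.977
  2_p_x = 0.934989
  3_p_x = 0.893849
  4_p_x = 0.843794
  5_p_x = 0.793166
  6_p_x = 0.74399
e_x = 5.1868


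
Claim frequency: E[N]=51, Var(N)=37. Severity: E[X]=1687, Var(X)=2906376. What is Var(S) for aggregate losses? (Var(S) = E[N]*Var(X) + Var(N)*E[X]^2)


Var(S) = E[N]*Var(X) + Var(N)*E[X]^2
= 51*2906376 + 37*1687^2
= 148225176 + 105300853
= 2.5353e+08


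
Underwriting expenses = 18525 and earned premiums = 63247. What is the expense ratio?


Expense ratio = expenses / premiums
= 18525 / 63247
= 0.2929


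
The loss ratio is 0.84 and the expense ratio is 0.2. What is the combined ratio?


Combined ratio = loss ratio + expense ratio
= 0.84 + 0.2
= 1.04


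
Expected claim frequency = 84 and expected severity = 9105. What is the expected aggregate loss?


E[S] = E[N] * E[X]
= 84 * 9105
= 764820


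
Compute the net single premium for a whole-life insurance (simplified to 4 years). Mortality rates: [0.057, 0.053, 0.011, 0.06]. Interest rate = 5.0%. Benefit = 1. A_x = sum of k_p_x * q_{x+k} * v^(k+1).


v = 0.952381
Year 0: k_p_x=1.0, q=0.057, term=0.054286
Year 1: k_p_x=0.943, q=0.053, term=0.045332
Year 2: k_p_x=0.893021, q=0.011, term=0.008486
Year 3: k_p_x=0.883198, q=0.06, term=0.043597
A_x = 0.1517


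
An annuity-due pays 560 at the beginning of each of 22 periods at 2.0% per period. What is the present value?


PV_due = PMT * (1-(1+i)^(-n))/i * (1+i)
PV_immediate = 9888.507
PV_due = 9888.507 * 1.02
= 10086.2771


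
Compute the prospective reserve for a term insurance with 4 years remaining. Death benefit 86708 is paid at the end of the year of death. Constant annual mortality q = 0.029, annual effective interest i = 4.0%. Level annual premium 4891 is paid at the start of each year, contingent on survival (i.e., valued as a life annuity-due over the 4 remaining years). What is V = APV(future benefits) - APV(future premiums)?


v = 1/(1+i) = 0.961538
APV(future benefits) per unit = sum_{k=0}^{3} k_p_x * q * v^(k+1) = 0.100921
APV(future benefits) = 86708 * 0.100921 = 8750.6639
Life annuity-due factor ä_{x:4} = sum_{k=0}^{3} k_p_x * v^k = 3.619238
APV(future premiums) = 4891 * 3.619238 = 17701.6944
V = 8750.6639 - 17701.6944
= -8951.0305


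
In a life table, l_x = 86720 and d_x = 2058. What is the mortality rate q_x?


q_x = d_x / l_x
= 2058 / 86720
= 0.0237


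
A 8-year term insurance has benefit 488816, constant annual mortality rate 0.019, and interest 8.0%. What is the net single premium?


NSP = benefit * sum_{k=0}^{n-1} k_p_x * q * v^(k+1)
With constant q=0.019, v=0.925926
Sum = 0.102983
NSP = 488816 * 0.102983
= 50339.5488


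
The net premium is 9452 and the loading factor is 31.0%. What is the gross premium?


Gross = net * (1 + loading)
= 9452 * (1 + 0.31)
= 9452 * 1.31
= 12382.12


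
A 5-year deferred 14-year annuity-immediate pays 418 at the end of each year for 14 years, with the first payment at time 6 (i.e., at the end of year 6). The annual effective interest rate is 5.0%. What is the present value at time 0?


PV at time 5 of the 14-year annuity-immediate:
a_n = 418 * (1-(1+0.05)^(-14))/0.05 = 4137.6319
Discount back 5 years to time 0:
PV = 4137.6319 * (1+0.05)^(-5)
= 4137.6319 * 0.783526
= 3241.9429


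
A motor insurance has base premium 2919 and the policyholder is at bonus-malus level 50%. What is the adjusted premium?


adjusted = base * BM_level / 100
= 2919 * 50 / 100
= 2919 * 0.5
= 1459.5


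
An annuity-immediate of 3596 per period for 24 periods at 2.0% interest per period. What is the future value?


FV = PMT * ((1+i)^n - 1) / i
= 3596 * ((1.02)^24 - 1) / 0.02
= 3596 * (1.608437 - 1) / 0.02
= 109397.0175


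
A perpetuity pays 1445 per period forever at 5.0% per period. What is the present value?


PV = PMT / i
= 1445 / 0.05
= 28900.0


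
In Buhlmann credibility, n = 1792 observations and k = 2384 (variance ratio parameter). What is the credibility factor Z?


Z = n / (n + k)
= 1792 / (1792 + 2384)
= 1792 / 4176
= 0.4291


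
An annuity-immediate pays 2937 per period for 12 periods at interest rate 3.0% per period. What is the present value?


PV = PMT * (1 - (1+i)^(-n)) / i
= 2937 * (1 - (1+0.03)^(-12)) / 0.03
= 2937 * (1 - 0.70138) / 0.03
= 2937 * 9.954004
= 29234.9097


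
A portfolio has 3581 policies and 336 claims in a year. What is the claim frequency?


frequency = claims / policies
= 336 / 3581
= 0.0938


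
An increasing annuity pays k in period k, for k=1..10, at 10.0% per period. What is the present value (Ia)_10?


(Ia)_n = sum_{k=1}^{n} k * v^k, v = 1/(1+i)
v = 0.909091
Sum computed term by term:
(Ia)_10 = 29.0359


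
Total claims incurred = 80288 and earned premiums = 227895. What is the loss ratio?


Loss ratio = claims / premiums
= 80288 / 227895
= 0.3523


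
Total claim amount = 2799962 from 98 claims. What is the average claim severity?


severity = total / number
= 2799962 / 98
= 28571.0408


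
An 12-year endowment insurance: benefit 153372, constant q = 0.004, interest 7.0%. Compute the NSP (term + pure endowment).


Term component = 4782.2047
Pure endowment = 12_p_x * v^12 * benefit = 0.953042 * 0.444012 * 153372 = 64901.2124
NSP = 69683.4171


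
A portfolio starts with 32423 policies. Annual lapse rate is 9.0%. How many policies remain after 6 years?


remaining = initial * (1 - lapse)^years
= 32423 * (1 - 0.09)^6
= 32423 * 0.567869
= 18412.0248


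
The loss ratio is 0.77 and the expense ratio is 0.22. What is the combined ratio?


Combined ratio = loss ratio + expense ratio
= 0.77 + 0.22
= 0.99


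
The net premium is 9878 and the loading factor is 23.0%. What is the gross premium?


Gross = net * (1 + loading)
= 9878 * (1 + 0.23)
= 9878 * 1.23
= 12149.94


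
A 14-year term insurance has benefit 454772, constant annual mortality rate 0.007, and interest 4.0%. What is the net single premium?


NSP = benefit * sum_{k=0}^{n-1} k_p_x * q * v^(k+1)
With constant q=0.007, v=0.961538
Sum = 0.070985
NSP = 454772 * 0.070985
= 32281.9683


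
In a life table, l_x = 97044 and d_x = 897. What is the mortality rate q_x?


q_x = d_x / l_x
= 897 / 97044
= 0.0092


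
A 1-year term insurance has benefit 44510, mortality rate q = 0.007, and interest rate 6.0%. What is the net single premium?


NSP = benefit * q * v
v = 1/(1+i) = 0.943396
NSP = 44510 * 0.007 * 0.943396
= 293.934


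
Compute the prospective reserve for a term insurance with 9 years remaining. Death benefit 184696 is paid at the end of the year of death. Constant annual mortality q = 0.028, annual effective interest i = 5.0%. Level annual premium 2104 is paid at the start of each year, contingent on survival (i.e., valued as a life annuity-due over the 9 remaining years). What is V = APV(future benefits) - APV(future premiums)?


v = 1/(1+i) = 0.952381
APV(future benefits) per unit = sum_{k=0}^{8} k_p_x * q * v^(k+1) = 0.179767
APV(future benefits) = 184696 * 0.179767 = 33202.2244
Life annuity-due factor ä_{x:9} = sum_{k=0}^{8} k_p_x * v^k = 6.741258
APV(future premiums) = 2104 * 6.741258 = 14183.6071
V = 33202.2244 - 14183.6071
= 19018.6172


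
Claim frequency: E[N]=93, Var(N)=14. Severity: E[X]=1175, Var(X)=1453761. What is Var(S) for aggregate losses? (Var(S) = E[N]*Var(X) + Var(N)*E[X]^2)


Var(S) = E[N]*Var(X) + Var(N)*E[X]^2
= 93*1453761 + 14*1175^2
= 135199773 + 19328750
= 1.5453e+08


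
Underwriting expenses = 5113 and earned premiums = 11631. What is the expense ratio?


Expense ratio = expenses / premiums
= 5113 / 11631
= 0.4396


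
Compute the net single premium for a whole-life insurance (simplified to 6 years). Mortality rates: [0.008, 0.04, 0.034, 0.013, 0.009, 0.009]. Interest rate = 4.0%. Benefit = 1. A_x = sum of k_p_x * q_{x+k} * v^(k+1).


v = 0.961538
Year 0: k_p_x=1.0, q=0.008, term=0.007692
Year 1: k_p_x=0.992, q=0.04, term=0.036686
Year 2: k_p_x=0.95232, q=0.034, term=0.028785
Year 3: k_p_x=0.919941, q=0.013, term=0.010223
Year 4: k_p_x=0.907982, q=0.009, term=0.006717
Year 5: k_p_x=0.89981, q=0.009, term=0.0064
A_x = 0.0965


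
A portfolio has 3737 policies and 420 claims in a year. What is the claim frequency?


frequency = claims / policies
= 420 / 3737
= 0.1124


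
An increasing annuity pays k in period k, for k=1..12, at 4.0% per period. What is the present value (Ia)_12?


(Ia)_n = sum_{k=1}^{n} k * v^k, v = 1/(1+i)
v = 0.961538
Sum computed term by term:
(Ia)_12 = 56.6328


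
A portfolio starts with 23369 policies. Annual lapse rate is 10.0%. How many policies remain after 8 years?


remaining = initial * (1 - lapse)^years
= 23369 * (1 - 0.1)^8
= 23369 * 0.430467
= 10059.5882


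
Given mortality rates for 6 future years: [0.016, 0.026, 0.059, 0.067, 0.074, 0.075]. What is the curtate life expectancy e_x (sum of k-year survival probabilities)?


e_x = sum_{k=1}^{n} k_p_x
k_p_x values:
  1_p_x = 0.984
  2_p_x = 0.958416
  3_p_x = 0.901869
  4_p_x = 0.841444
  5_p_x = 0.779177
  6_p_x = 0.720739
e_x = 5.1856


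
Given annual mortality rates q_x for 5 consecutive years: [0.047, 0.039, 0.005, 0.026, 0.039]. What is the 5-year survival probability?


p_k = 1 - q_k for each year
Survival = product of (1 - q_k)
= 0.953 * 0.961 * 0.995 * 0.974 * 0.961
= 0.8529


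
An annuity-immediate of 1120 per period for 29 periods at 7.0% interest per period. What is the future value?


FV = PMT * ((1+i)^n - 1) / i
= 1120 * ((1.07)^29 - 1) / 0.07
= 1120 * (7.114257 - 1) / 0.07
= 97828.1128


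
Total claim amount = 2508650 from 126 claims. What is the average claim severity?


severity = total / number
= 2508650 / 126
= 19909.9206


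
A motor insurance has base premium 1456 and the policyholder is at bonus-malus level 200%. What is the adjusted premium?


adjusted = base * BM_level / 100
= 1456 * 200 / 100
= 1456 * 2.0
= 2912.0


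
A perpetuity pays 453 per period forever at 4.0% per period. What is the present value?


PV = PMT / i
= 453 / 0.04
= 11325.0


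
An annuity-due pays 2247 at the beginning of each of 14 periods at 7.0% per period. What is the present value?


PV_due = PMT * (1-(1+i)^(-n))/i * (1+i)
PV_immediate = 19651.0666
PV_due = 19651.0666 * 1.07
= 21026.6412


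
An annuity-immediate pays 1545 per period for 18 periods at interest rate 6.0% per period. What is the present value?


PV = PMT * (1 - (1+i)^(-n)) / i
= 1545 * (1 - (1+0.06)^(-18)) / 0.06
= 1545 * (1 - 0.350344) / 0.06
= 1545 * 10.827603
= 16728.6474


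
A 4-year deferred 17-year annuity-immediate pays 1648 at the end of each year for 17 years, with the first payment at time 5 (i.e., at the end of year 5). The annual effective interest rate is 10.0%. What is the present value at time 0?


PV at time 4 of the 17-year annuity-immediate:
a_n = 1648 * (1-(1+0.1)^(-17))/0.1 = 13219.5199
Discount back 4 years to time 0:
PV = 13219.5199 * (1+0.1)^(-4)
= 13219.5199 * 0.683013
= 9029.1099


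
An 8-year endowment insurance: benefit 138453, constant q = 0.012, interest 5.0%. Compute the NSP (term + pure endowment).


Term component = 10329.6494
Pure endowment = 8_p_x * v^8 * benefit = 0.907937 * 0.676839 * 138453 = 85083.145
NSP = 95412.7943


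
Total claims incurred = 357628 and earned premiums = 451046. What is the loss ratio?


Loss ratio = claims / premiums
= 357628 / 451046
= 0.7929


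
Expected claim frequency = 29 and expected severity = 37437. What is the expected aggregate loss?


E[S] = E[N] * E[X]
= 29 * 37437
= 1.0857e+06


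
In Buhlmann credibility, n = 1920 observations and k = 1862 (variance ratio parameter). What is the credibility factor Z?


Z = n / (n + k)
= 1920 / (1920 + 1862)
= 1920 / 3782
= 0.5077


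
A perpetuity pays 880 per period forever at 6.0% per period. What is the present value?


PV = PMT / i
= 880 / 0.06
= 14666.6667


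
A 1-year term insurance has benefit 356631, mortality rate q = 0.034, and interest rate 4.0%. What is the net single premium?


NSP = benefit * q * v
v = 1/(1+i) = 0.961538
NSP = 356631 * 0.034 * 0.961538
= 11659.0904


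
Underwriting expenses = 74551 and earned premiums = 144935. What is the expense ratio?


Expense ratio = expenses / premiums
= 74551 / 144935
= 0.5144


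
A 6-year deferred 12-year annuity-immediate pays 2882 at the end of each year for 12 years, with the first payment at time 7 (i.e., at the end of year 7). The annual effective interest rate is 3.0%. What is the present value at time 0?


PV at time 6 of the 12-year annuity-immediate:
a_n = 2882 * (1-(1+0.03)^(-12))/0.03 = 28687.4395
Discount back 6 years to time 0:
PV = 28687.4395 * (1+0.03)^(-6)
= 28687.4395 * 0.837484
= 24025.279


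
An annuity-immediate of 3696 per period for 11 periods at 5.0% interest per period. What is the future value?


FV = PMT * ((1+i)^n - 1) / i
= 3696 * ((1.05)^11 - 1) / 0.05
= 3696 * (1.710339 - 1) / 0.05
= 52508.2854


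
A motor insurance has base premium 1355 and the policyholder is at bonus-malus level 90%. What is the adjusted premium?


adjusted = base * BM_level / 100
= 1355 * 90 / 100
= 1355 * 0.9
= 1219.5


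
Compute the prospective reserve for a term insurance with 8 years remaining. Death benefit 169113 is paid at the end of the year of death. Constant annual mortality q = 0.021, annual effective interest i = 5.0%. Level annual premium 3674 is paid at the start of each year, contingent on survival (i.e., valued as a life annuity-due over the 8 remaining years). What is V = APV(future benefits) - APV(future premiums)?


v = 1/(1+i) = 0.952381
APV(future benefits) per unit = sum_{k=0}^{7} k_p_x * q * v^(k+1) = 0.126844
APV(future benefits) = 169113 * 0.126844 = 21450.993
Life annuity-due factor ä_{x:8} = sum_{k=0}^{7} k_p_x * v^k = 6.342207
APV(future premiums) = 3674 * 6.342207 = 23301.2685
V = 21450.993 - 23301.2685
= -1850.2755


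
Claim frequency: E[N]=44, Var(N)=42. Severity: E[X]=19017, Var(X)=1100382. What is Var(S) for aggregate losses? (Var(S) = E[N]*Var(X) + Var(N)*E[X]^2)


Var(S) = E[N]*Var(X) + Var(N)*E[X]^2
= 44*1100382 + 42*19017^2
= 48416808 + 15189144138
= 1.5238e+10


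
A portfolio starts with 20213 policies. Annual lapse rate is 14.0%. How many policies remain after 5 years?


remaining = initial * (1 - lapse)^years
= 20213 * (1 - 0.14)^5
= 20213 * 0.470427
= 9508.7413


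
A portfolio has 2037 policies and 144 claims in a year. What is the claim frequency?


frequency = claims / policies
= 144 / 2037
= 0.0707


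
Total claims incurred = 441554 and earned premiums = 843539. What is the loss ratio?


Loss ratio = claims / premiums
= 441554 / 843539
= 0.5235


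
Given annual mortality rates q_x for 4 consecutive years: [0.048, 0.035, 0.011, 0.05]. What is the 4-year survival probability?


p_k = 1 - q_k for each year
Survival = product of (1 - q_k)
= 0.952 * 0.965 * 0.989 * 0.95
= 0.8631


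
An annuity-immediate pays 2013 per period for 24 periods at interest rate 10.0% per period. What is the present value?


PV = PMT * (1 - (1+i)^(-n)) / i
= 2013 * (1 - (1+0.1)^(-24)) / 0.1
= 2013 * (1 - 0.101526) / 0.1
= 2013 * 8.984744
= 18086.2897


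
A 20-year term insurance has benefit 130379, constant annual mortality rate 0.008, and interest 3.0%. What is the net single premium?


NSP = benefit * sum_{k=0}^{n-1} k_p_x * q * v^(k+1)
With constant q=0.008, v=0.970874
Sum = 0.111262
NSP = 130379 * 0.111262
= 14506.1632


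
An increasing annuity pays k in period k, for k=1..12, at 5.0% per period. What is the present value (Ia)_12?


(Ia)_n = sum_{k=1}^{n} k * v^k, v = 1/(1+i)
v = 0.952381
Sum computed term by term:
(Ia)_12 = 52.4873


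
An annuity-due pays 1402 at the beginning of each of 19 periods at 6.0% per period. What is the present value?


PV_due = PMT * (1-(1+i)^(-n))/i * (1+i)
PV_immediate = 15643.6793
PV_due = 15643.6793 * 1.06
= 16582.3001


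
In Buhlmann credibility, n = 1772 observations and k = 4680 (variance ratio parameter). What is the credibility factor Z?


Z = n / (n + k)
= 1772 / (1772 + 4680)
= 1772 / 6452
= 0.2746


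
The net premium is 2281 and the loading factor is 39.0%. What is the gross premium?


Gross = net * (1 + loading)
= 2281 * (1 + 0.39)
= 2281 * 1.39
= 3170.59


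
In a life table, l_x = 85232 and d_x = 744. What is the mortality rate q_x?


q_x = d_x / l_x
= 744 / 85232
= 0.0087


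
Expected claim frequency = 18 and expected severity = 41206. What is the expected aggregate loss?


E[S] = E[N] * E[X]
= 18 * 41206
= 741708


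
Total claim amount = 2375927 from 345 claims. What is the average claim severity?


severity = total / number
= 2375927 / 345
= 6886.7449


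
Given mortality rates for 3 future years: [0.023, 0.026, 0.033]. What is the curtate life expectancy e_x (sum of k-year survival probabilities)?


e_x = sum_{k=1}^{n} k_p_x
k_p_x values:
  1_p_x = 0.977
  2_p_x = 0.951598
  3_p_x = 0.920195
e_x = 2.8488


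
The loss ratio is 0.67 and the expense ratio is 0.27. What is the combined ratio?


Combined ratio = loss ratio + expense ratio
= 0.67 + 0.27
= 0.94


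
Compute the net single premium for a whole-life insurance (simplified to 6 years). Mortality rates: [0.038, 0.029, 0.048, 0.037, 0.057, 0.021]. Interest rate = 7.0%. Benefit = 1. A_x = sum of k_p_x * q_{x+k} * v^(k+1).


v = 0.934579
Year 0: k_p_x=1.0, q=0.038, term=0.035514
Year 1: k_p_x=0.962, q=0.029, term=0.024367
Year 2: k_p_x=0.934102, q=0.048, term=0.0366
Year 3: k_p_x=0.889265, q=0.037, term=0.025101
Year 4: k_p_x=0.856362, q=0.057, term=0.034803
Year 5: k_p_x=0.80755, q=0.021, term=0.0113
A_x = 0.1677


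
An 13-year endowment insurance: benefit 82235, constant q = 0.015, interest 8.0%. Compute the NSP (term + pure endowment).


Term component = 9061.7608
Pure endowment = 13_p_x * v^13 * benefit = 0.82162 * 0.367698 * 82235 = 24843.8485
NSP = 33905.6092


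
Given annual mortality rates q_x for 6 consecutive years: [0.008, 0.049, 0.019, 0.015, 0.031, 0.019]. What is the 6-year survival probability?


p_k = 1 - q_k for each year
Survival = product of (1 - q_k)
= 0.992 * 0.951 * 0.981 * 0.985 * 0.969 * 0.981
= 0.8665


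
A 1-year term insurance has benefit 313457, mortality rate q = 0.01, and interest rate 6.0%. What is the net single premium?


NSP = benefit * q * v
v = 1/(1+i) = 0.943396
NSP = 313457 * 0.01 * 0.943396
= 2957.1415


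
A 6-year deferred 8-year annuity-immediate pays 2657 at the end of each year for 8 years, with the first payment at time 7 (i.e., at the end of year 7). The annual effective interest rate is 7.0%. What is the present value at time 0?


PV at time 6 of the 8-year annuity-immediate:
a_n = 2657 * (1-(1+0.07)^(-8))/0.07 = 15865.7401
Discount back 6 years to time 0:
PV = 15865.7401 * (1+0.07)^(-6)
= 15865.7401 * 0.666342
= 10572.0126


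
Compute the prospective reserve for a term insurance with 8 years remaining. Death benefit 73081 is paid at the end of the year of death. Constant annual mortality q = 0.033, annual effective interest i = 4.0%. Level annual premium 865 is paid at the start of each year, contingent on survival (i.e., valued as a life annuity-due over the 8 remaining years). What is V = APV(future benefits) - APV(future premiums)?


v = 1/(1+i) = 0.961538
APV(future benefits) per unit = sum_{k=0}^{7} k_p_x * q * v^(k+1) = 0.199511
APV(future benefits) = 73081 * 0.199511 = 14580.4865
Life annuity-due factor ä_{x:8} = sum_{k=0}^{7} k_p_x * v^k = 6.287629
APV(future premiums) = 865 * 6.287629 = 5438.7994
V = 14580.4865 - 5438.7994
= 9141.6871


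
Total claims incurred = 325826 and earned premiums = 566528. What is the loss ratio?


Loss ratio = claims / premiums
= 325826 / 566528
= 0.5751


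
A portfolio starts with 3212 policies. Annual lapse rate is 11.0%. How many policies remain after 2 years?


remaining = initial * (1 - lapse)^years
= 3212 * (1 - 0.11)^2
= 3212 * 0.7921
= 2544.2252


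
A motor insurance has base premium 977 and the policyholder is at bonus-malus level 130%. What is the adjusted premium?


adjusted = base * BM_level / 100
= 977 * 130 / 100
= 977 * 1.3
= 1270.1


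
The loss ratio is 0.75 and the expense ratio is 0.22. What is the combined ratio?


Combined ratio = loss ratio + expense ratio
= 0.75 + 0.22
= 0.97


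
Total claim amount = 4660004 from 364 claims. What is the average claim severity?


severity = total / number
= 4660004 / 364
= 12802.2088


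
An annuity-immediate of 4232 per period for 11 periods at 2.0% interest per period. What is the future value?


FV = PMT * ((1+i)^n - 1) / i
= 4232 * ((1.02)^11 - 1) / 0.02
= 4232 * (1.243374 - 1) / 0.02
= 51498.0037


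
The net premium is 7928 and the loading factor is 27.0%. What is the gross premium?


Gross = net * (1 + loading)
= 7928 * (1 + 0.27)
= 7928 * 1.27
= 10068.56


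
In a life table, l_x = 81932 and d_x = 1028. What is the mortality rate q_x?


q_x = d_x / l_x
= 1028 / 81932
= 0.0125


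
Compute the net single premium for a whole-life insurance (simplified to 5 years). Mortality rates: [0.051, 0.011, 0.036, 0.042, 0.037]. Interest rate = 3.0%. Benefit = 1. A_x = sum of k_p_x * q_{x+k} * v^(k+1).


v = 0.970874
Year 0: k_p_x=1.0, q=0.051, term=0.049515
Year 1: k_p_x=0.949, q=0.011, term=0.00984
Year 2: k_p_x=0.938561, q=0.036, term=0.030921
Year 3: k_p_x=0.904773, q=0.042, term=0.033763
Year 4: k_p_x=0.866772, q=0.037, term=0.027664
A_x = 0.1517


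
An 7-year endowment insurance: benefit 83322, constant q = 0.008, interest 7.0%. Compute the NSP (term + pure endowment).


Term component = 3514.8923
Pure endowment = 7_p_x * v^7 * benefit = 0.945326 * 0.62275 * 83322 = 49051.7998
NSP = 52566.6921


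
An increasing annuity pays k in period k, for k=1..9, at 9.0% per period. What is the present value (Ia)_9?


(Ia)_n = sum_{k=1}^{n} k * v^k, v = 1/(1+i)
v = 0.917431
Sum computed term by term:
(Ia)_9 = 26.5663


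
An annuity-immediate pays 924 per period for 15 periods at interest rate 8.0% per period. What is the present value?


PV = PMT * (1 - (1+i)^(-n)) / i
= 924 * (1 - (1+0.08)^(-15)) / 0.08
= 924 * (1 - 0.315242) / 0.08
= 924 * 8.559479
= 7908.9583


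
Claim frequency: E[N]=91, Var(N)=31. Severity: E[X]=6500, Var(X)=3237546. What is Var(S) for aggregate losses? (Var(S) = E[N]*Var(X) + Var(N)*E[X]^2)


Var(S) = E[N]*Var(X) + Var(N)*E[X]^2
= 91*3237546 + 31*6500^2
= 294616686 + 1309750000
= 1.6044e+09


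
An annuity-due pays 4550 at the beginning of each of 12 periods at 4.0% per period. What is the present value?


PV_due = PMT * (1-(1+i)^(-n))/i * (1+i)
PV_immediate = 42702.0856
PV_due = 42702.0856 * 1.04
= 44410.169


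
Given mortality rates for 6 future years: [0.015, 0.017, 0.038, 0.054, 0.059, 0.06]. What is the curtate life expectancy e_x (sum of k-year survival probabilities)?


e_x = sum_{k=1}^{n} k_p_x
k_p_x values:
  1_p_x = 0.985
  2_p_x = 0.968255
  3_p_x = 0.931461
  4_p_x = 0.881162
  5_p_x = 0.829174
  6_p_x = 0.779423
e_x = 5.3745


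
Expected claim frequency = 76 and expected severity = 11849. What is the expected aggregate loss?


E[S] = E[N] * E[X]
= 76 * 11849
= 900524


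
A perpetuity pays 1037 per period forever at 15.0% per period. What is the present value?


PV = PMT / i
= 1037 / 0.15
= 6913.3333


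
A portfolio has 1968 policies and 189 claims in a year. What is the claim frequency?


frequency = claims / policies
= 189 / 1968
= 0.096


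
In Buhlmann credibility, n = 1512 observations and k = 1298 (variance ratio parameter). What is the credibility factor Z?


Z = n / (n + k)
= 1512 / (1512 + 1298)
= 1512 / 2810
= 0.5381


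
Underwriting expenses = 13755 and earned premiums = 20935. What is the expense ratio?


Expense ratio = expenses / premiums
= 13755 / 20935
= 0.657


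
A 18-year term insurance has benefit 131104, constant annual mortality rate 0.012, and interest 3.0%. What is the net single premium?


NSP = benefit * sum_{k=0}^{n-1} k_p_x * q * v^(k+1)
With constant q=0.012, v=0.970874
Sum = 0.150667
NSP = 131104 * 0.150667
= 19753.0034


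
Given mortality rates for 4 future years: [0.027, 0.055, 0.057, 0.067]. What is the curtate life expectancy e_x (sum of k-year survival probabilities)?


e_x = sum_{k=1}^{n} k_p_x
k_p_x values:
  1_p_x = 0.973
  2_p_x = 0.919485
  3_p_x = 0.867074
  4_p_x = 0.80898
e_x = 3.5685


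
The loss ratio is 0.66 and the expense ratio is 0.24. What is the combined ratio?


Combined ratio = loss ratio + expense ratio
= 0.66 + 0.24
= 0.9


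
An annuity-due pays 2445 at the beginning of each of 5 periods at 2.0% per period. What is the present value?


PV_due = PMT * (1-(1+i)^(-n))/i * (1+i)
PV_immediate = 11524.4085
PV_due = 11524.4085 * 1.02
= 11754.8967


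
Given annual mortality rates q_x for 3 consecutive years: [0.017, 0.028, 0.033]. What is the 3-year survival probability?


p_k = 1 - q_k for each year
Survival = product of (1 - q_k)
= 0.983 * 0.972 * 0.967
= 0.9239


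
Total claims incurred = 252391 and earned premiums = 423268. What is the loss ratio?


Loss ratio = claims / premiums
= 252391 / 423268
= 0.5963


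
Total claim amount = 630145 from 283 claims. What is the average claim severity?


severity = total / number
= 630145 / 283
= 2226.6608


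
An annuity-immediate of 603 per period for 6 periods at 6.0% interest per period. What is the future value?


FV = PMT * ((1+i)^n - 1) / i
= 603 * ((1.06)^6 - 1) / 0.06
= 603 * (1.418519 - 1) / 0.06
= 4206.1171


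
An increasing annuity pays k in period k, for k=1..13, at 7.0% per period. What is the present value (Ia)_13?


(Ia)_n = sum_{k=1}^{n} k * v^k, v = 1/(1+i)
v = 0.934579
Sum computed term by term:
(Ia)_13 = 50.6878


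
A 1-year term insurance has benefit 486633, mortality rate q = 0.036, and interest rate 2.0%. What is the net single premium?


NSP = benefit * q * v
v = 1/(1+i) = 0.980392
NSP = 486633 * 0.036 * 0.980392
= 17175.2824


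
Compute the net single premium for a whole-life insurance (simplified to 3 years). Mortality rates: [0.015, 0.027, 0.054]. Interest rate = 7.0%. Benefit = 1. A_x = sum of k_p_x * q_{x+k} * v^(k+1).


v = 0.934579
Year 0: k_p_x=1.0, q=0.015, term=0.014019
Year 1: k_p_x=0.985, q=0.027, term=0.023229
Year 2: k_p_x=0.958405, q=0.054, term=0.042247
A_x = 0.0795


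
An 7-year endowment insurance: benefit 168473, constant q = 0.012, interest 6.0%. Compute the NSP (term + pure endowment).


Term component = 10918.0695
Pure endowment = 7_p_x * v^7 * benefit = 0.918964 * 0.665057 * 168473 = 102964.5829
NSP = 113882.6524
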